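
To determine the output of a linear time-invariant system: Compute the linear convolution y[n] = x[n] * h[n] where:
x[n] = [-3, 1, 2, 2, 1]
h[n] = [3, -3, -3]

y[n] = sum_k x[k]*h[n-k]. Output length = len(x) + len(h) - 1 = 5 + 3 - 1 = 7.
y[0] = -3*3 = -9
y[1] = 1*3 + -3*-3 = 12
y[2] = 2*3 + 1*-3 + -3*-3 = 12
y[3] = 2*3 + 2*-3 + 1*-3 = -3
y[4] = 1*3 + 2*-3 + 2*-3 = -9
y[5] = 1*-3 + 2*-3 = -9
y[6] = 1*-3 = -3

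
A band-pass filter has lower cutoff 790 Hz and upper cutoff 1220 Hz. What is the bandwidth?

Bandwidth = f_high - f_low
= 1220 Hz - 790 Hz = 430 Hz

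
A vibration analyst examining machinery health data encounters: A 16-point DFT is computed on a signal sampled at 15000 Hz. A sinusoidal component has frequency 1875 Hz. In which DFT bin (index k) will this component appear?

DFT frequency resolution = f_s/N = 15000/16 = 1875/2 Hz
Bin index k = f_signal / resolution = 1875 / 1875/2 = 2
The signal frequency 1875 Hz falls in DFT bin k = 2.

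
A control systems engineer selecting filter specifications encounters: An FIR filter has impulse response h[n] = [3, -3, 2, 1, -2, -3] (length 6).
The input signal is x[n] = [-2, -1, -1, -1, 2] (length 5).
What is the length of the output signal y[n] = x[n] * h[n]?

For linear convolution, the output length is:
len(y) = len(x) + len(h) - 1 = 5 + 6 - 1 = 10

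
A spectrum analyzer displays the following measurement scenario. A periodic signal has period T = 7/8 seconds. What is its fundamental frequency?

The fundamental frequency is the reciprocal of the period.
f = 1/T = 1/(7/8) = 8/7 Hz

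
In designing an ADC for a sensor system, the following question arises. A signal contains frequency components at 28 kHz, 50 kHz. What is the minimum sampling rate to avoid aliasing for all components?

The highest frequency component is f_max = 50 kHz.
Nyquist rate = 2 * f_max = 2 * 50 kHz = 100 kHz.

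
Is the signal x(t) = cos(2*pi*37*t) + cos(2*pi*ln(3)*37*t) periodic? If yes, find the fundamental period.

f1 = 37 Hz, f2 = 37*ln(3) Hz
Ratio f2/f1 = ln(3), which is irrational.
Since the frequency ratio is irrational, no common period exists.
The signal is not periodic.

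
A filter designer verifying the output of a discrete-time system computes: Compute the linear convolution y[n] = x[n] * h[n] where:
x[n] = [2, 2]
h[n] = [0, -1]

y[n] = sum_k x[k]*h[n-k]. Output length = len(x) + len(h) - 1 = 2 + 2 - 1 = 3.
y[0] = 2*0 = 0
y[1] = 2*0 + 2*-1 = -2
y[2] = 2*-1 = -2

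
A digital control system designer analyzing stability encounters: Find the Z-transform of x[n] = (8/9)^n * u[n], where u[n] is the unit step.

The Z-transform of a^n * u[n] is z/(z-a) for |z| > |a|.
Here a = 8/9, so X(z) = z/(z - (8/9)) = 9z/(9z - 8)
ROC: |z| > 8/9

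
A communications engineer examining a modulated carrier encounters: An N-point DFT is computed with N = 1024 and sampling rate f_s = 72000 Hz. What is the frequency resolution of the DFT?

DFT frequency resolution = f_s / N
= 72000 / 1024 = 1125/16 Hz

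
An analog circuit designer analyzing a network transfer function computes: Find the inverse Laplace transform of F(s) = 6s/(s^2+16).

Standard pair: s/(s^2+w^2) <-> cos(wt)*u(t)
With k=6, w=4: f(t) = 6*cos(4t)*u(t)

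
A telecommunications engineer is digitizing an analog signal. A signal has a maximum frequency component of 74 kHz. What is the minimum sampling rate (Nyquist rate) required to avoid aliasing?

By the Nyquist-Shannon sampling theorem,
the minimum sampling rate (Nyquist rate) must be at least 2 * f_max.
Nyquist rate = 2 * 74 kHz = 148 kHz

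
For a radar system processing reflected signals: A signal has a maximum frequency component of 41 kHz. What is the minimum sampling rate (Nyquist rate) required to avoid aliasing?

By the Nyquist-Shannon sampling theorem,
the minimum sampling rate (Nyquist rate) must be at least 2 * f_max.
Nyquist rate = 2 * 41 kHz = 82 kHz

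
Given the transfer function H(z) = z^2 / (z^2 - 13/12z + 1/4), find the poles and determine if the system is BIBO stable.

Poles are roots of the denominator: z^2 - 13/12z + 1/4 = 0.
Quadratic formula: z = [-(-13/12) +/- sqrt((-13/12)^2 - 4*(1/4))] / 2
Discriminant = 169/144 - 1 = 25/144; sqrt = 5/12.
z = (13/12 +/- 5/12) / 2 => z = 3/4 or z = 1/3.
|p1| = 3/4, |p2| = 1/3.
For BIBO stability, all poles must lie inside the unit circle (|p| < 1).
System is STABLE since both |p| < 1.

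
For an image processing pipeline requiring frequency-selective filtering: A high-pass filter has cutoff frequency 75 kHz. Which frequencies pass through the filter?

A high-pass filter passes all frequencies above the cutoff frequency 75 kHz and attenuates lower frequencies.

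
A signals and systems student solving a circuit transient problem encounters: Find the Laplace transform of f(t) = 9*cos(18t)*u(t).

Standard pair: cos(wt)*u(t) <-> s/(s^2+w^2)
With w = 18: L{9*cos(18t)*u(t)} = 9s/(s^2+324)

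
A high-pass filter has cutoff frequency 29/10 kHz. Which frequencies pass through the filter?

A high-pass filter passes all frequencies above the cutoff frequency 29/10 kHz and attenuates lower frequencies.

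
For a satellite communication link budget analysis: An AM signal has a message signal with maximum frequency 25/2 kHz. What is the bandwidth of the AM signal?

In AM (double-sideband), the bandwidth is twice the message frequency.
BW = 2 * f_m = 2 * 25/2 kHz = 25 kHz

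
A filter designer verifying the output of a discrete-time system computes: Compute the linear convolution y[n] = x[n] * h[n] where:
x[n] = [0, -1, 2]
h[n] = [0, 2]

y[n] = sum_k x[k]*h[n-k]. Output length = len(x) + len(h) - 1 = 3 + 2 - 1 = 4.
y[0] = 0*0 = 0
y[1] = -1*0 + 0*2 = 0
y[2] = 2*0 + -1*2 = -2
y[3] = 2*2 = 4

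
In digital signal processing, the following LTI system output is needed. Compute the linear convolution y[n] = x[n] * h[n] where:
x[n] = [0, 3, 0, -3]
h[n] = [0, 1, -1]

y[n] = sum_k x[k]*h[n-k]. Output length = len(x) + len(h) - 1 = 4 + 3 - 1 = 6.
y[0] = 0*0 = 0
y[1] = 3*0 + 0*1 = 0
y[2] = 0*0 + 3*1 + 0*-1 = 3
y[3] = -3*0 + 0*1 + 3*-1 = -3
y[4] = -3*1 + 0*-1 = -3
y[5] = -3*-1 = 3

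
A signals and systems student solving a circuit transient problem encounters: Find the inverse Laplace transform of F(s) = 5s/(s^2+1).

Standard pair: s/(s^2+w^2) <-> cos(wt)*u(t)
With k=5, w=1: f(t) = 5*cos(t)*u(t)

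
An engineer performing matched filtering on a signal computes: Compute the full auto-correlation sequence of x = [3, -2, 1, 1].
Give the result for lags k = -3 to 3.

r_xx[k] = sum_m x[m]*x[m+k], indexed from 0, for k = -3 to 3:
  r_xx[-3] = x[3]*x[0] = 3
  r_xx[-2] = x[2]*x[0] + x[3]*x[1] = 1
  r_xx[-1] = x[1]*x[0] + x[2]*x[1] + x[3]*x[2] = -7
  r_xx[0] = x[0]*x[0] + x[1]*x[1] + x[2]*x[2] + x[3]*x[3] = 15
  r_xx[1] = x[0]*x[1] + x[1]*x[2] + x[2]*x[3] = -7
  r_xx[2] = x[0]*x[2] + x[1]*x[3] = 1
  r_xx[3] = x[0]*x[3] = 3
r_xx = [3, 1, -7, 15, -7, 1, 3]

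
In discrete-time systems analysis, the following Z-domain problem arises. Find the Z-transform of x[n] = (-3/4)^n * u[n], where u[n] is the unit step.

The Z-transform of a^n * u[n] is z/(z-a) for |z| > |a|.
Here a = -3/4, so X(z) = z/(z - (-3/4)) = 4z/(4z + 3)
ROC: |z| > 3/4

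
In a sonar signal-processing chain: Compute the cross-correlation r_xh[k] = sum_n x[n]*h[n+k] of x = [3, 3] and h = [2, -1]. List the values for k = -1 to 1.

Both sequences indexed from 0 and zero outside their support.
Lags with overlap: k = -1 to 1.
  r_xh[-1] = x[1]*h[0] = 6
  r_xh[0] = x[0]*h[0] + x[1]*h[1] = 3
  r_xh[1] = x[0]*h[1] = -3
r_xh = [6, 3, -3] (for k = -1, ..., 1)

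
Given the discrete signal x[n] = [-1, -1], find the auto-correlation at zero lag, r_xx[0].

The auto-correlation at zero lag r_xx[0] equals the signal energy.
r_xx[0] = sum of x[n]^2 = (-1)^2 + (-1)^2
= 1 + 1 = 2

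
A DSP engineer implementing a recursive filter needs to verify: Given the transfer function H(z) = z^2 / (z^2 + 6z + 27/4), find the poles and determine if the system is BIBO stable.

Poles are roots of the denominator: z^2 + 6z + 27/4 = 0.
Quadratic formula: z = [-(6) +/- sqrt((6)^2 - 4*(27/4))] / 2
Discriminant = 36 - 27 = 9; sqrt = 3.
z = (-6 +/- 3) / 2 => z = -3/2 or z = -9/2.
|p1| = 3/2, |p2| = 9/2.
For BIBO stability, all poles must lie inside the unit circle (|p| < 1).
System is UNSTABLE since at least one |p| >= 1.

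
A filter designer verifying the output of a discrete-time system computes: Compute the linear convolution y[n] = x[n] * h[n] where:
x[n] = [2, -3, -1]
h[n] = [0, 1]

y[n] = sum_k x[k]*h[n-k]. Output length = len(x) + len(h) - 1 = 3 + 2 - 1 = 4.
y[0] = 2*0 = 0
y[1] = -3*0 + 2*1 = 2
y[2] = -1*0 + -3*1 = -3
y[3] = -1*1 = -1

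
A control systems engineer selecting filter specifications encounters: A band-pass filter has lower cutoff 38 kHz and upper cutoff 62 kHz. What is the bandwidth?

Bandwidth = f_high - f_low
= 62 kHz - 38 kHz = 24 kHz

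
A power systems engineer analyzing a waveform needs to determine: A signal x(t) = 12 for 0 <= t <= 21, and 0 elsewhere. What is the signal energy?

Energy = integral of |x(t)|^2 dt over the signal duration
= 12^2 * 21 = 144 * 21 = 3024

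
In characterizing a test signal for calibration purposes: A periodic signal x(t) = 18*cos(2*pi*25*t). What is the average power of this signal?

Average power of A*cos(wt) is A^2/2.
P = 18^2 / 2 = 324/2 = 162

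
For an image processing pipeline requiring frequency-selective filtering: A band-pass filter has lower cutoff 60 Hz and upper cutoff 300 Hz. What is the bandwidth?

Bandwidth = f_high - f_low
= 300 Hz - 60 Hz = 240 Hz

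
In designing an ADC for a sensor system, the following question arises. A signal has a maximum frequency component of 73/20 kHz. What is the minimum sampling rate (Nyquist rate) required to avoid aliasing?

By the Nyquist-Shannon sampling theorem,
the minimum sampling rate (Nyquist rate) must be at least 2 * f_max.
Nyquist rate = 2 * 73/20 kHz = 73/10 kHz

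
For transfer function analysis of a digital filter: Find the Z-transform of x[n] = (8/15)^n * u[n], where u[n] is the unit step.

The Z-transform of a^n * u[n] is z/(z-a) for |z| > |a|.
Here a = 8/15, so X(z) = z/(z - (8/15)) = 15z/(15z - 8)
ROC: |z| > 8/15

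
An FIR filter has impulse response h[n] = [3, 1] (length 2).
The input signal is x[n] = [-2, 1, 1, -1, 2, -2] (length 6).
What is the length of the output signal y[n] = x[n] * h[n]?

For linear convolution, the output length is:
len(y) = len(x) + len(h) - 1 = 6 + 2 - 1 = 7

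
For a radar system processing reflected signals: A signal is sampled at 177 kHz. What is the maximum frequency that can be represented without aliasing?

The maximum frequency that can be represented without aliasing
is the Nyquist frequency: f_max = f_s / 2 = 177 kHz / 2 = 177/2 kHz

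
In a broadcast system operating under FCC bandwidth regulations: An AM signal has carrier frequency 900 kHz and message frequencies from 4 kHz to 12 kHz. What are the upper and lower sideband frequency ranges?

Upper sideband (USB) = fc + [fm_low, fm_high] = 900 + [4, 12] = [904, 912] kHz
Lower sideband (LSB) = fc - [fm_high, fm_low] = 900 - [12, 4] = [888, 896] kHz
Total occupied spectrum: 888 kHz to 912 kHz (plus carrier at 900 kHz)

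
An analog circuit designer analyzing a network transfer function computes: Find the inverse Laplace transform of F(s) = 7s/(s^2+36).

Standard pair: s/(s^2+w^2) <-> cos(wt)*u(t)
With k=7, w=6: f(t) = 7*cos(6t)*u(t)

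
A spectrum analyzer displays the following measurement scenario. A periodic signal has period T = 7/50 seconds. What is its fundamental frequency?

The fundamental frequency is the reciprocal of the period.
f = 1/T = 1/(7/50) = 50/7 Hz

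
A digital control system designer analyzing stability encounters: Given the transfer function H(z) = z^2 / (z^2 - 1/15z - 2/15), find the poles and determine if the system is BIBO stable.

Poles are roots of the denominator: z^2 - 1/15z - 2/15 = 0.
Quadratic formula: z = [-(-1/15) +/- sqrt((-1/15)^2 - 4*(-2/15))] / 2
Discriminant = 1/225 + 8/15 = 121/225; sqrt = 11/15.
z = (1/15 +/- 11/15) / 2 => z = 2/5 or z = -1/3.
|p1| = 1/3, |p2| = 2/5.
For BIBO stability, all poles must lie inside the unit circle (|p| < 1).
System is STABLE since both |p| < 1.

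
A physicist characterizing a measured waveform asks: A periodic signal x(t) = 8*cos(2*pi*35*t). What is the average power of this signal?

Average power of A*cos(wt) is A^2/2.
P = 8^2 / 2 = 64/2 = 32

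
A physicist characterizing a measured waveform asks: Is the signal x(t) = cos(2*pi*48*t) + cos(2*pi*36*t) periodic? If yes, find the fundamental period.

f1 = 48 Hz, f2 = 36 Hz
Period T1 = 1/48, T2 = 1/36
Ratio T1/T2 = 36/48, which is rational.
The signal is periodic with fundamental period T = 1/GCD(48,36) = 1/12 s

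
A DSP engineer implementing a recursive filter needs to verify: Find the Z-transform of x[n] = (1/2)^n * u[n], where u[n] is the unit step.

The Z-transform of a^n * u[n] is z/(z-a) for |z| > |a|.
Here a = 1/2, so X(z) = z/(z - (1/2)) = 2z/(2z - 1)
ROC: |z| > 1/2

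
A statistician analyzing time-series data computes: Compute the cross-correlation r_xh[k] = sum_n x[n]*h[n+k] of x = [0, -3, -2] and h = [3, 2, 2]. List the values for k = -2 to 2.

Both sequences indexed from 0 and zero outside their support.
Lags with overlap: k = -2 to 2.
  r_xh[-2] = x[2]*h[0] = -6
  r_xh[-1] = x[1]*h[0] + x[2]*h[1] = -13
  r_xh[0] = x[0]*h[0] + x[1]*h[1] + x[2]*h[2] = -10
  r_xh[1] = x[0]*h[1] + x[1]*h[2] = -6
  r_xh[2] = x[0]*h[2] = 0
r_xh = [-6, -13, -10, -6, 0] (for k = -2, ..., 2)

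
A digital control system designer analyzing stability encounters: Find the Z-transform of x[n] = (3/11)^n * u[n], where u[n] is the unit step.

The Z-transform of a^n * u[n] is z/(z-a) for |z| > |a|.
Here a = 3/11, so X(z) = z/(z - (3/11)) = 11z/(11z - 3)
ROC: |z| > 3/11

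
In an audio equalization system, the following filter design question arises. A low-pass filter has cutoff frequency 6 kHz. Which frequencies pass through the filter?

A low-pass filter passes all frequencies below the cutoff frequency 6 kHz and attenuates higher frequencies.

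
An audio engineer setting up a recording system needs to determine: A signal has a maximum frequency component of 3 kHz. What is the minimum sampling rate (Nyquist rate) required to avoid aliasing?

By the Nyquist-Shannon sampling theorem,
the minimum sampling rate (Nyquist rate) must be at least 2 * f_max.
Nyquist rate = 2 * 3 kHz = 6 kHz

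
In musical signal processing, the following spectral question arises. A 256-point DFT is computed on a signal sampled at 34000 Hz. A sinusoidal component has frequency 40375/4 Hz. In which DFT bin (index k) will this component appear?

DFT frequency resolution = f_s/N = 34000/256 = 2125/16 Hz
Bin index k = f_signal / resolution = 40375/4 / 2125/16 = 76
The signal frequency 40375/4 Hz falls in DFT bin k = 76.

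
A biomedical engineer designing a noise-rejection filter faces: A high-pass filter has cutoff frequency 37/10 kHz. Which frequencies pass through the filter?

A high-pass filter passes all frequencies above the cutoff frequency 37/10 kHz and attenuates lower frequencies.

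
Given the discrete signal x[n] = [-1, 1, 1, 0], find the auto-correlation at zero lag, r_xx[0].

The auto-correlation at zero lag r_xx[0] equals the signal energy.
r_xx[0] = sum of x[n]^2 = (-1)^2 + 1^2 + 1^2 + 0^2
= 1 + 1 + 1 + 0 = 3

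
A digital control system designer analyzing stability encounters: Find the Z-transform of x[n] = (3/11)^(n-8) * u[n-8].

Time-shifting property: if X(z) = Z{x[n]}, then Z{x[n-d]} = z^(-d) * X(z)
X(z) = z/(z - 3/11) for x[n] = (3/11)^n * u[n]
Z{x[n-8]} = z^(-8) * z/(z - 3/11) = z^(-7)/(z - 3/11)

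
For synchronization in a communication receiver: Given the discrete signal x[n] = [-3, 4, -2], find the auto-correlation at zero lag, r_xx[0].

The auto-correlation at zero lag r_xx[0] equals the signal energy.
r_xx[0] = sum of x[n]^2 = (-3)^2 + 4^2 + (-2)^2
= 9 + 16 + 4 = 29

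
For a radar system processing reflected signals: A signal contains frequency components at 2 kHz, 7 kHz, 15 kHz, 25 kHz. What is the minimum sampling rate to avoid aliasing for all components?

The highest frequency component is f_max = 25 kHz.
Nyquist rate = 2 * f_max = 2 * 25 kHz = 50 kHz.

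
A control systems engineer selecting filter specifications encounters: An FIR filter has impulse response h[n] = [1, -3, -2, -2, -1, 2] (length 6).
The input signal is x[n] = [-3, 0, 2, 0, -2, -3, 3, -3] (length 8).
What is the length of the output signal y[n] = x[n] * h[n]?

For linear convolution, the output length is:
len(y) = len(x) + len(h) - 1 = 8 + 6 - 1 = 13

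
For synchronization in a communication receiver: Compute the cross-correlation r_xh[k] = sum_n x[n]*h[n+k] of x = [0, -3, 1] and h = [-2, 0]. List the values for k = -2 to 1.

Both sequences indexed from 0 and zero outside their support.
Lags with overlap: k = -2 to 1.
  r_xh[-2] = x[2]*h[0] = -2
  r_xh[-1] = x[1]*h[0] + x[2]*h[1] = 6
  r_xh[0] = x[0]*h[0] + x[1]*h[1] = 0
  r_xh[1] = x[0]*h[1] = 0
r_xh = [-2, 6, 0, 0] (for k = -2, ..., 1)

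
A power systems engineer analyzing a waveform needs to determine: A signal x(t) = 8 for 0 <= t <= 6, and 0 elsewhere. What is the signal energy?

Energy = integral of |x(t)|^2 dt over the signal duration
= 8^2 * 6 = 64 * 6 = 384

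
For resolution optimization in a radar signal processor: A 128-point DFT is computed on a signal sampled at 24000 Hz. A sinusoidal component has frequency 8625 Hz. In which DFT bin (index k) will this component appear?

DFT frequency resolution = f_s/N = 24000/128 = 375/2 Hz
Bin index k = f_signal / resolution = 8625 / 375/2 = 46
The signal frequency 8625 Hz falls in DFT bin k = 46.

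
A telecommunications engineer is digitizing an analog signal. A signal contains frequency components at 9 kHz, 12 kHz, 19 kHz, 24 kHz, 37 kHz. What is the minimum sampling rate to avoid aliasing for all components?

The highest frequency component is f_max = 37 kHz.
Nyquist rate = 2 * f_max = 2 * 37 kHz = 74 kHz.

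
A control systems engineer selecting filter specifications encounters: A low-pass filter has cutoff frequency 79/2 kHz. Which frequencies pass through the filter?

A low-pass filter passes all frequencies below the cutoff frequency 79/2 kHz and attenuates higher frequencies.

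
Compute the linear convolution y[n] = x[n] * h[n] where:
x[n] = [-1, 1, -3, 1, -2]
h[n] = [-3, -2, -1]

y[n] = sum_k x[k]*h[n-k]. Output length = len(x) + len(h) - 1 = 5 + 3 - 1 = 7.
y[0] = -1*-3 = 3
y[1] = 1*-3 + -1*-2 = -1
y[2] = -3*-3 + 1*-2 + -1*-1 = 8
y[3] = 1*-3 + -3*-2 + 1*-1 = 2
y[4] = -2*-3 + 1*-2 + -3*-1 = 7
y[5] = -2*-2 + 1*-1 = 3
y[6] = -2*-1 = 2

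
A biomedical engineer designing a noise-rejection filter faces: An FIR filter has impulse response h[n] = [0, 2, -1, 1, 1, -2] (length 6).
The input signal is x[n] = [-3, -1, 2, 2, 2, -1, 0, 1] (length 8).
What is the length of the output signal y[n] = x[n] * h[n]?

For linear convolution, the output length is:
len(y) = len(x) + len(h) - 1 = 8 + 6 - 1 = 13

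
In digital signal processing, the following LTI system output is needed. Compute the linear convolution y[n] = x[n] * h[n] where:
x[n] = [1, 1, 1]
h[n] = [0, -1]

y[n] = sum_k x[k]*h[n-k]. Output length = len(x) + len(h) - 1 = 3 + 2 - 1 = 4.
y[0] = 1*0 = 0
y[1] = 1*0 + 1*-1 = -1
y[2] = 1*0 + 1*-1 = -1
y[3] = 1*-1 = -1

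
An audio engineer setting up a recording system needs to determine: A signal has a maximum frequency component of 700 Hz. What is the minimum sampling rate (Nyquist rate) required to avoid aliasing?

By the Nyquist-Shannon sampling theorem,
the minimum sampling rate (Nyquist rate) must be at least 2 * f_max.
Nyquist rate = 2 * 700 Hz = 1400 Hz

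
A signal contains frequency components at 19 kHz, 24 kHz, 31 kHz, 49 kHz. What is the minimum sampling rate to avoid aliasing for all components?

The highest frequency component is f_max = 49 kHz.
Nyquist rate = 2 * f_max = 2 * 49 kHz = 98 kHz.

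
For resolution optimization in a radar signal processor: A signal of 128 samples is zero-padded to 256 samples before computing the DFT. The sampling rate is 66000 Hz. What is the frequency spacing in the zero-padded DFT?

Original DFT: N = 128, resolution = f_s/N = 66000/128 = 4125/8 Hz
Zero-padded DFT: N = 256, resolution = f_s/N = 66000/256 = 4125/16 Hz
Zero-padding interpolates the spectrum (finer frequency grid)
but does NOT improve the true spectral resolution (ability to resolve close frequencies).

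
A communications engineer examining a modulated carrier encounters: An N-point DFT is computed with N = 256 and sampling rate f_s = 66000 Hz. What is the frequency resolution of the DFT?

DFT frequency resolution = f_s / N
= 66000 / 256 = 4125/16 Hz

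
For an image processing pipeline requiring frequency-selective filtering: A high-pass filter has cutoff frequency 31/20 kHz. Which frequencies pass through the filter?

A high-pass filter passes all frequencies above the cutoff frequency 31/20 kHz and attenuates lower frequencies.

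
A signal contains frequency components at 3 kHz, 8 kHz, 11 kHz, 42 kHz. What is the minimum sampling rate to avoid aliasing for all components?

The highest frequency component is f_max = 42 kHz.
Nyquist rate = 2 * f_max = 2 * 42 kHz = 84 kHz.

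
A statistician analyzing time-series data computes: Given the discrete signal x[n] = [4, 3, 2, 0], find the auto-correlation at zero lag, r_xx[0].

The auto-correlation at zero lag r_xx[0] equals the signal energy.
r_xx[0] = sum of x[n]^2 = 4^2 + 3^2 + 2^2 + 0^2
= 16 + 9 + 4 + 0 = 29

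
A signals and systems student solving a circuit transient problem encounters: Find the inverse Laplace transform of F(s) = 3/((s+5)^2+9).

Standard pair: w/((s+a)^2+w^2) <-> e^(-at)*sin(wt)*u(t)
With a=5, w=3: f(t) = e^(-5t)*sin(3t)*u(t)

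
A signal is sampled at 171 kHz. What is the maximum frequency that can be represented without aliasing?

The maximum frequency that can be represented without aliasing
is the Nyquist frequency: f_max = f_s / 2 = 171 kHz / 2 = 171/2 kHz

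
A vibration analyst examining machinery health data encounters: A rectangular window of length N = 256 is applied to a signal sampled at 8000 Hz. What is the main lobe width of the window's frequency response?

For a rectangular window of length N,
the main lobe width in frequency is 2*f_s/N.
= 2*8000/256 = 125/2 Hz
This determines the minimum frequency separation for resolving two sinusoids.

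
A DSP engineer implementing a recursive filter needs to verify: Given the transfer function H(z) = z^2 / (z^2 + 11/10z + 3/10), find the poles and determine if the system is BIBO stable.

Poles are roots of the denominator: z^2 + 11/10z + 3/10 = 0.
Quadratic formula: z = [-(11/10) +/- sqrt((11/10)^2 - 4*(3/10))] / 2
Discriminant = 121/100 - 6/5 = 1/100; sqrt = 1/10.
z = (-11/10 +/- 1/10) / 2 => z = -1/2 or z = -3/5.
|p1| = 1/2, |p2| = 3/5.
For BIBO stability, all poles must lie inside the unit circle (|p| < 1).
System is STABLE since both |p| < 1.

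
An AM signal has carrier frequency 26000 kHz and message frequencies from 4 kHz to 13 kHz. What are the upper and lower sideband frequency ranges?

Upper sideband (USB) = fc + [fm_low, fm_high] = 26000 + [4, 13] = [26004, 26013] kHz
Lower sideband (LSB) = fc - [fm_high, fm_low] = 26000 - [13, 4] = [25987, 25996] kHz
Total occupied spectrum: 25987 kHz to 26013 kHz (plus carrier at 26000 kHz)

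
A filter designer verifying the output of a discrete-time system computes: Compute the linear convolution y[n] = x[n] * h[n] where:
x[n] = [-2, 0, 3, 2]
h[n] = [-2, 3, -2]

y[n] = sum_k x[k]*h[n-k]. Output length = len(x) + len(h) - 1 = 4 + 3 - 1 = 6.
y[0] = -2*-2 = 4
y[1] = 0*-2 + -2*3 = -6
y[2] = 3*-2 + 0*3 + -2*-2 = -2
y[3] = 2*-2 + 3*3 + 0*-2 = 5
y[4] = 2*3 + 3*-2 = 0
y[5] = 2*-2 = -4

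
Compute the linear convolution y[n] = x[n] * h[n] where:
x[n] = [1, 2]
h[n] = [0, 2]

y[n] = sum_k x[k]*h[n-k]. Output length = len(x) + len(h) - 1 = 2 + 2 - 1 = 3.
y[0] = 1*0 = 0
y[1] = 2*0 + 1*2 = 2
y[2] = 2*2 = 4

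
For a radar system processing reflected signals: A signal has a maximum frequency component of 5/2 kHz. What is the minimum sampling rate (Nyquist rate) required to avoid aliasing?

By the Nyquist-Shannon sampling theorem,
the minimum sampling rate (Nyquist rate) must be at least 2 * f_max.
Nyquist rate = 2 * 5/2 kHz = 5 kHz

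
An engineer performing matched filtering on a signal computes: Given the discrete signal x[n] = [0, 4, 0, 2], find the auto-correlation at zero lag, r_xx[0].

The auto-correlation at zero lag r_xx[0] equals the signal energy.
r_xx[0] = sum of x[n]^2 = 0^2 + 4^2 + 0^2 + 2^2
= 0 + 16 + 0 + 4 = 20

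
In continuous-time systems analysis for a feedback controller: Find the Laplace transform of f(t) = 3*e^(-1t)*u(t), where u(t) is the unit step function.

Standard Laplace transform pair:
e^(-at)*u(t) <-> 1/(s+a)
With a = 1: L{3*e^(-1t)*u(t)} = 3/(s+1), ROC: Re(s) > -1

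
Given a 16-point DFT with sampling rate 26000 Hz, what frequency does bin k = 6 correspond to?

The frequency of DFT bin k is: f_k = k * f_s / N
f_6 = 6 * 26000 / 16 = 9750 Hz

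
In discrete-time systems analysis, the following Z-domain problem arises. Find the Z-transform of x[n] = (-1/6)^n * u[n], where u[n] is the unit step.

The Z-transform of a^n * u[n] is z/(z-a) for |z| > |a|.
Here a = -1/6, so X(z) = z/(z - (-1/6)) = 6z/(6z + 1)
ROC: |z| > 1/6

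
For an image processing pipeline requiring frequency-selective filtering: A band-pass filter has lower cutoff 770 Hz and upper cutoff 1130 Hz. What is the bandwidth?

Bandwidth = f_high - f_low
= 1130 Hz - 770 Hz = 360 Hz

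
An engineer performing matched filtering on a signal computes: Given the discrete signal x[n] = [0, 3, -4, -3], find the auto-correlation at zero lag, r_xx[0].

The auto-correlation at zero lag r_xx[0] equals the signal energy.
r_xx[0] = sum of x[n]^2 = 0^2 + 3^2 + (-4)^2 + (-3)^2
= 0 + 9 + 16 + 9 = 34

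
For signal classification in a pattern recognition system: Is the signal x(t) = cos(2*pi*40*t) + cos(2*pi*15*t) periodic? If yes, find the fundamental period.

f1 = 40 Hz, f2 = 15 Hz
Period T1 = 1/40, T2 = 1/15
Ratio T1/T2 = 15/40, which is rational.
The signal is periodic with fundamental period T = 1/GCD(40,15) = 1/5 s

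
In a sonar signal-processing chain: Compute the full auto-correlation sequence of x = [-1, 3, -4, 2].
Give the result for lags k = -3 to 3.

r_xx[k] = sum_m x[m]*x[m+k], indexed from 0, for k = -3 to 3:
  r_xx[-3] = x[3]*x[0] = -2
  r_xx[-2] = x[2]*x[0] + x[3]*x[1] = 10
  r_xx[-1] = x[1]*x[0] + x[2]*x[1] + x[3]*x[2] = -23
  r_xx[0] = x[0]*x[0] + x[1]*x[1] + x[2]*x[2] + x[3]*x[3] = 30
  r_xx[1] = x[0]*x[1] + x[1]*x[2] + x[2]*x[3] = -23
  r_xx[2] = x[0]*x[2] + x[1]*x[3] = 10
  r_xx[3] = x[0]*x[3] = -2
r_xx = [-2, 10, -23, 30, -23, 10, -2]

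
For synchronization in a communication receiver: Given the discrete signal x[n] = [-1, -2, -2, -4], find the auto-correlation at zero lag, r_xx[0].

The auto-correlation at zero lag r_xx[0] equals the signal energy.
r_xx[0] = sum of x[n]^2 = (-1)^2 + (-2)^2 + (-2)^2 + (-4)^2
= 1 + 4 + 4 + 16 = 25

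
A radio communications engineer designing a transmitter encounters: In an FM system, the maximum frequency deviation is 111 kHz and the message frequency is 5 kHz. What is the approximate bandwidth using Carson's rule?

Carson's rule: BW = 2*(delta_f + f_m)
= 2*(111 + 5) kHz = 232 kHz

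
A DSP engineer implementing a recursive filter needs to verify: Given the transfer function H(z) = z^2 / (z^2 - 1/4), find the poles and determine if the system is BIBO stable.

Poles are roots of the denominator: z^2 - 1/4 = 0.
Quadratic formula: z = [-(0) +/- sqrt((0)^2 - 4*(-1/4))] / 2
Discriminant = 0 + 1 = 1; sqrt = 1.
z = (0 +/- 1) / 2 => z = 1/2 or z = -1/2.
|p1| = 1/2, |p2| = 1/2.
For BIBO stability, all poles must lie inside the unit circle (|p| < 1).
System is STABLE since both |p| < 1.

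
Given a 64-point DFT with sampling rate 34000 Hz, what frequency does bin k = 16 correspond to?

The frequency of DFT bin k is: f_k = k * f_s / N
f_16 = 16 * 34000 / 64 = 8500 Hz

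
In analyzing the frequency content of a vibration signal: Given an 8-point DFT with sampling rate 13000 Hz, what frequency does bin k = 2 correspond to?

The frequency of DFT bin k is: f_k = k * f_s / N
f_2 = 2 * 13000 / 8 = 3250 Hz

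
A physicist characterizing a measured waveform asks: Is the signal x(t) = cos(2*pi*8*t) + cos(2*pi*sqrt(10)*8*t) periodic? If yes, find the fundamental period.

f1 = 8 Hz, f2 = 8*sqrt(10) Hz
Ratio f2/f1 = sqrt(10), which is irrational.
Since the frequency ratio is irrational, no common period exists.
The signal is not periodic.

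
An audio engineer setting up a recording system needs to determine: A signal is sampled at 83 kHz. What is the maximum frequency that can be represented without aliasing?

The maximum frequency that can be represented without aliasing
is the Nyquist frequency: f_max = f_s / 2 = 83 kHz / 2 = 83/2 kHz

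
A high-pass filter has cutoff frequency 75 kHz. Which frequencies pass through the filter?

A high-pass filter passes all frequencies above the cutoff frequency 75 kHz and attenuates lower frequencies.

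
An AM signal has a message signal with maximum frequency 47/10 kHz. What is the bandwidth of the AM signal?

In AM (double-sideband), the bandwidth is twice the message frequency.
BW = 2 * f_m = 2 * 47/10 kHz = 47/5 kHz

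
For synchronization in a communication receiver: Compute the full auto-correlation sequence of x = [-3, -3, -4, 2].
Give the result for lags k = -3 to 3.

r_xx[k] = sum_m x[m]*x[m+k], indexed from 0, for k = -3 to 3:
  r_xx[-3] = x[3]*x[0] = -6
  r_xx[-2] = x[2]*x[0] + x[3]*x[1] = 6
  r_xx[-1] = x[1]*x[0] + x[2]*x[1] + x[3]*x[2] = 13
  r_xx[0] = x[0]*x[0] + x[1]*x[1] + x[2]*x[2] + x[3]*x[3] = 38
  r_xx[1] = x[0]*x[1] + x[1]*x[2] + x[2]*x[3] = 13
  r_xx[2] = x[0]*x[2] + x[1]*x[3] = 6
  r_xx[3] = x[0]*x[3] = -6
r_xx = [-6, 6, 13, 38, 13, 6, -6]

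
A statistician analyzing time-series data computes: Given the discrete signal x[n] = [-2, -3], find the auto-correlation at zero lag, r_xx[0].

The auto-correlation at zero lag r_xx[0] equals the signal energy.
r_xx[0] = sum of x[n]^2 = (-2)^2 + (-3)^2
= 4 + 9 = 13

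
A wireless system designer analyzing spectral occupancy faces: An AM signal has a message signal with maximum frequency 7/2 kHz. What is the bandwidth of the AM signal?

In AM (double-sideband), the bandwidth is twice the message frequency.
BW = 2 * f_m = 2 * 7/2 kHz = 7 kHz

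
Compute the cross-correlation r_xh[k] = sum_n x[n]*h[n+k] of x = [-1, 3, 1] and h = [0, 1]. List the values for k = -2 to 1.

Both sequences indexed from 0 and zero outside their support.
Lags with overlap: k = -2 to 1.
  r_xh[-2] = x[2]*h[0] = 0
  r_xh[-1] = x[1]*h[0] + x[2]*h[1] = 1
  r_xh[0] = x[0]*h[0] + x[1]*h[1] = 3
  r_xh[1] = x[0]*h[1] = -1
r_xh = [0, 1, 3, -1] (for k = -2, ..., 1)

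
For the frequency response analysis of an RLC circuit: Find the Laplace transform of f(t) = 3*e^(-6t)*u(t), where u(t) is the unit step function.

Standard Laplace transform pair:
e^(-at)*u(t) <-> 1/(s+a)
With a = 6: L{3*e^(-6t)*u(t)} = 3/(s+6), ROC: Re(s) > -6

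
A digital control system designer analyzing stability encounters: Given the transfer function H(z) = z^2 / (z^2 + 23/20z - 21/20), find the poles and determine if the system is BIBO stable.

Poles are roots of the denominator: z^2 + 23/20z - 21/20 = 0.
Quadratic formula: z = [-(23/20) +/- sqrt((23/20)^2 - 4*(-21/20))] / 2
Discriminant = 529/400 + 21/5 = 2209/400; sqrt = 47/20.
z = (-23/20 +/- 47/20) / 2 => z = 3/5 or z = -7/4.
|p1| = 7/4, |p2| = 3/5.
For BIBO stability, all poles must lie inside the unit circle (|p| < 1).
System is UNSTABLE since at least one |p| >= 1.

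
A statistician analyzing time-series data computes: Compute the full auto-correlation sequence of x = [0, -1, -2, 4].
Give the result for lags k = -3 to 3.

r_xx[k] = sum_m x[m]*x[m+k], indexed from 0, for k = -3 to 3:
  r_xx[-3] = x[3]*x[0] = 0
  r_xx[-2] = x[2]*x[0] + x[3]*x[1] = -4
  r_xx[-1] = x[1]*x[0] + x[2]*x[1] + x[3]*x[2] = -6
  r_xx[0] = x[0]*x[0] + x[1]*x[1] + x[2]*x[2] + x[3]*x[3] = 21
  r_xx[1] = x[0]*x[1] + x[1]*x[2] + x[2]*x[3] = -6
  r_xx[2] = x[0]*x[2] + x[1]*x[3] = -4
  r_xx[3] = x[0]*x[3] = 0
r_xx = [0, -4, -6, 21, -6, -4, 0]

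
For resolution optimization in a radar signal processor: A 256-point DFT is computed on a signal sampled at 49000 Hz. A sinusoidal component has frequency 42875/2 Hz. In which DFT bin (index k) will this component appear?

DFT frequency resolution = f_s/N = 49000/256 = 6125/32 Hz
Bin index k = f_signal / resolution = 42875/2 / 6125/32 = 112
The signal frequency 42875/2 Hz falls in DFT bin k = 112.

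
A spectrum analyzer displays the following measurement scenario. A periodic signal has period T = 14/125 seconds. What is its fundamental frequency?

The fundamental frequency is the reciprocal of the period.
f = 1/T = 1/(14/125) = 125/14 Hz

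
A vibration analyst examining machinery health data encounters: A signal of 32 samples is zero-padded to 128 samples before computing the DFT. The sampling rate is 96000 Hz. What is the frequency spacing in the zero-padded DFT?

Original DFT: N = 32, resolution = f_s/N = 96000/32 = 3000 Hz
Zero-padded DFT: N = 128, resolution = f_s/N = 96000/128 = 750 Hz
Zero-padding interpolates the spectrum (finer frequency grid)
but does NOT improve the true spectral resolution (ability to resolve close frequencies).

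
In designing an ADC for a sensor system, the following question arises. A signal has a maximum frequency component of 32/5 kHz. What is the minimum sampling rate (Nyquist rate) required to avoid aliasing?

By the Nyquist-Shannon sampling theorem,
the minimum sampling rate (Nyquist rate) must be at least 2 * f_max.
Nyquist rate = 2 * 32/5 kHz = 64/5 kHz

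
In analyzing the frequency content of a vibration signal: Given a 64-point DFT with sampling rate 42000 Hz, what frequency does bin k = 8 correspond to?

The frequency of DFT bin k is: f_k = k * f_s / N
f_8 = 8 * 42000 / 64 = 5250 Hz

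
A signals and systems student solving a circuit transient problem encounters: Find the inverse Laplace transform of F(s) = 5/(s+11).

Standard pair: k/(s+a) <-> k*e^(-at)*u(t)
With k=5, a=11: f(t) = 5*e^(-11t)*u(t)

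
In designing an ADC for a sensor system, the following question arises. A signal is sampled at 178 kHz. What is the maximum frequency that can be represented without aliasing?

The maximum frequency that can be represented without aliasing
is the Nyquist frequency: f_max = f_s / 2 = 178 kHz / 2 = 89 kHz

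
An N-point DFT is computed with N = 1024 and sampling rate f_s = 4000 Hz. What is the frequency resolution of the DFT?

DFT frequency resolution = f_s / N
= 4000 / 1024 = 125/32 Hz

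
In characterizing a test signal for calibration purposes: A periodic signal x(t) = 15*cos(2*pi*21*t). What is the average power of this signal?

Average power of A*cos(wt) is A^2/2.
P = 15^2 / 2 = 225/2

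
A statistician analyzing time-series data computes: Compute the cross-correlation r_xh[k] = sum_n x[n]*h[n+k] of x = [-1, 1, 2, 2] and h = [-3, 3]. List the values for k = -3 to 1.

Both sequences indexed from 0 and zero outside their support.
Lags with overlap: k = -3 to 1.
  r_xh[-3] = x[3]*h[0] = -6
  r_xh[-2] = x[2]*h[0] + x[3]*h[1] = 0
  r_xh[-1] = x[1]*h[0] + x[2]*h[1] = 3
  r_xh[0] = x[0]*h[0] + x[1]*h[1] = 6
  r_xh[1] = x[0]*h[1] = -3
r_xh = [-6, 0, 3, 6, -3] (for k = -3, ..., 1)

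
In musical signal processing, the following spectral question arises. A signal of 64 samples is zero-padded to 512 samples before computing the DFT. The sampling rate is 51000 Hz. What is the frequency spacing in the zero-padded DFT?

Original DFT: N = 64, resolution = f_s/N = 51000/64 = 6375/8 Hz
Zero-padded DFT: N = 512, resolution = f_s/N = 51000/512 = 6375/64 Hz
Zero-padding interpolates the spectrum (finer frequency grid)
but does NOT improve the true spectral resolution (ability to resolve close frequencies).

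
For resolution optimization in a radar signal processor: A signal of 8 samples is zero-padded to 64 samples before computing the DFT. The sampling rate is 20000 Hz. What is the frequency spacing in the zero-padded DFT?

Original DFT: N = 8, resolution = f_s/N = 20000/8 = 2500 Hz
Zero-padded DFT: N = 64, resolution = f_s/N = 20000/64 = 625/2 Hz
Zero-padding interpolates the spectrum (finer frequency grid)
but does NOT improve the true spectral resolution (ability to resolve close frequencies).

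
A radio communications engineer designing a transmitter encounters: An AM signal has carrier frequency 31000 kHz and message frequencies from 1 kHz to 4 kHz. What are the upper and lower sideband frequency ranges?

Upper sideband (USB) = fc + [fm_low, fm_high] = 31000 + [1, 4] = [31001, 31004] kHz
Lower sideband (LSB) = fc - [fm_high, fm_low] = 31000 - [4, 1] = [30996, 30999] kHz
Total occupied spectrum: 30996 kHz to 31004 kHz (plus carrier at 31000 kHz)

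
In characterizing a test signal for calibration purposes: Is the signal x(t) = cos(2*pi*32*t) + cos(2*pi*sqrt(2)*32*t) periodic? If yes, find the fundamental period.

f1 = 32 Hz, f2 = 32*sqrt(2) Hz
Ratio f2/f1 = sqrt(2), which is irrational.
Since the frequency ratio is irrational, no common period exists.
The signal is not periodic.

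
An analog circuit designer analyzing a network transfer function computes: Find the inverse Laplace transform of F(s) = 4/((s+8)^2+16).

Standard pair: w/((s+a)^2+w^2) <-> e^(-at)*sin(wt)*u(t)
With a=8, w=4: f(t) = e^(-8t)*sin(4t)*u(t)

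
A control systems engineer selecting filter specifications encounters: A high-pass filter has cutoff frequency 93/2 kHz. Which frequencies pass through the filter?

A high-pass filter passes all frequencies above the cutoff frequency 93/2 kHz and attenuates lower frequencies.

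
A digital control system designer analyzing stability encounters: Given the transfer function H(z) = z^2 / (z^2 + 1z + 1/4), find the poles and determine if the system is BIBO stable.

Poles are roots of the denominator: z^2 + 1z + 1/4 = 0.
Quadratic formula: z = [-(1) +/- sqrt((1)^2 - 4*(1/4))] / 2
Discriminant = 1 - 1 = 0; sqrt = 0.
z = (-1 +/- 0) / 2 = -1/2 (repeated root).
|p1| = 1/2, |p2| = 1/2.
For BIBO stability, all poles must lie inside the unit circle (|p| < 1).
System is STABLE since both |p| < 1.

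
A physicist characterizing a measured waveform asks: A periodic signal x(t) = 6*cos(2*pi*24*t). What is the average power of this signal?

Average power of A*cos(wt) is A^2/2.
P = 6^2 / 2 = 36/2 = 18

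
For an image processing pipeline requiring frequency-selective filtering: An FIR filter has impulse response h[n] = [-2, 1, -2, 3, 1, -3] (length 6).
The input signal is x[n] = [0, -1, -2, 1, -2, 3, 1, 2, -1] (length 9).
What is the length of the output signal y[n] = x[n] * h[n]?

For linear convolution, the output length is:
len(y) = len(x) + len(h) - 1 = 9 + 6 - 1 = 14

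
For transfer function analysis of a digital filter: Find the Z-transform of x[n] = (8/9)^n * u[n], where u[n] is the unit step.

The Z-transform of a^n * u[n] is z/(z-a) for |z| > |a|.
Here a = 8/9, so X(z) = z/(z - (8/9)) = 9z/(9z - 8)
ROC: |z| > 8/9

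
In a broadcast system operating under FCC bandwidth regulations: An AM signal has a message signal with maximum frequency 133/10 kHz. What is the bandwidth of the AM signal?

In AM (double-sideband), the bandwidth is twice the message frequency.
BW = 2 * f_m = 2 * 133/10 kHz = 133/5 kHz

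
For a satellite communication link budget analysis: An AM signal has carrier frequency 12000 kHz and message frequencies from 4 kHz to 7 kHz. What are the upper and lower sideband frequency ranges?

Upper sideband (USB) = fc + [fm_low, fm_high] = 12000 + [4, 7] = [12004, 12007] kHz
Lower sideband (LSB) = fc - [fm_high, fm_low] = 12000 - [7, 4] = [11993, 11996] kHz
Total occupied spectrum: 11993 kHz to 12007 kHz (plus carrier at 12000 kHz)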